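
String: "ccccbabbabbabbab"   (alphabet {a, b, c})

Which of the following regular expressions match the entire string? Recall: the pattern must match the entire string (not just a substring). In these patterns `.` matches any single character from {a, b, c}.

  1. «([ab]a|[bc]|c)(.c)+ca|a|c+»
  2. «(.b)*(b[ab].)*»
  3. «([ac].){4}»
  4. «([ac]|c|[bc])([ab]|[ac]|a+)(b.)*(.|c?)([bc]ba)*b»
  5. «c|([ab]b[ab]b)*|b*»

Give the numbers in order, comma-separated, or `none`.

4

1 → no match
2 → no match
3 → no match
4 → match
5 → no match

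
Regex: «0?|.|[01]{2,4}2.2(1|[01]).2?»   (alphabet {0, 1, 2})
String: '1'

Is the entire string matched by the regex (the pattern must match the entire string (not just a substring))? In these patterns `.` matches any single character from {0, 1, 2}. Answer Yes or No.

Yes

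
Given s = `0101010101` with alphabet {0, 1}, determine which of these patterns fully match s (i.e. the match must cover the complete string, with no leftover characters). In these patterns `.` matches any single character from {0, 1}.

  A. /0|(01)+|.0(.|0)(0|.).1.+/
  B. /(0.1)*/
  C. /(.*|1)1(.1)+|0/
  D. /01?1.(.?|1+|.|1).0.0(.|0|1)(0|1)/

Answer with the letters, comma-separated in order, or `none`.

A → match
B → no match
C → match
D → no match

A, C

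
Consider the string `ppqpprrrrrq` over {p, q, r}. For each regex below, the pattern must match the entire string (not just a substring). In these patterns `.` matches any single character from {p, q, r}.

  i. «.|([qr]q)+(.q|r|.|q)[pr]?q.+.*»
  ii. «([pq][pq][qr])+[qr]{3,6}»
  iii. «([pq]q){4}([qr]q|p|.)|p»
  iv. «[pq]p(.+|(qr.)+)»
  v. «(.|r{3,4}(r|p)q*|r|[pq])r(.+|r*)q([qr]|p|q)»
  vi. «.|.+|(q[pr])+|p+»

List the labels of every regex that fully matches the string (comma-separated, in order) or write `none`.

i → no match
ii → match
iii → no match
iv → match
v → no match
vi → match

ii, iv, vi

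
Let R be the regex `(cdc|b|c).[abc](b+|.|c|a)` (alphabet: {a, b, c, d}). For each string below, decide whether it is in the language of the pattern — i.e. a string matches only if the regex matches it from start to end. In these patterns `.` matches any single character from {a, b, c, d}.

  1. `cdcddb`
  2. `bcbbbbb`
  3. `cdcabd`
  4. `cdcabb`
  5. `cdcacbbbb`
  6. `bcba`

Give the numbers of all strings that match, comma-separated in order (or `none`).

1 → no match
2 → match
3 → match
4 → match
5 → match
6 → match

2, 3, 4, 5, 6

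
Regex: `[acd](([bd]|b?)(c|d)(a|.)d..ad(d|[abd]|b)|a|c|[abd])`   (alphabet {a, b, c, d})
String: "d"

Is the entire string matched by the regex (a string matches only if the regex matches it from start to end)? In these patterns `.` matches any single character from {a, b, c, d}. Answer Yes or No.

No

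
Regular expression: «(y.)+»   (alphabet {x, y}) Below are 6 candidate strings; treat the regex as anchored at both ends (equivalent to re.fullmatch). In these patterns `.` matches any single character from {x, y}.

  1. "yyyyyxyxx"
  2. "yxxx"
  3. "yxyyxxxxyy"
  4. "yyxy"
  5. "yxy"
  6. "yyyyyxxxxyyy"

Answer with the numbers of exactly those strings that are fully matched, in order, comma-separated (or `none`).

none

1 → no match
2 → no match
3 → no match
4 → no match
5 → no match
6 → no match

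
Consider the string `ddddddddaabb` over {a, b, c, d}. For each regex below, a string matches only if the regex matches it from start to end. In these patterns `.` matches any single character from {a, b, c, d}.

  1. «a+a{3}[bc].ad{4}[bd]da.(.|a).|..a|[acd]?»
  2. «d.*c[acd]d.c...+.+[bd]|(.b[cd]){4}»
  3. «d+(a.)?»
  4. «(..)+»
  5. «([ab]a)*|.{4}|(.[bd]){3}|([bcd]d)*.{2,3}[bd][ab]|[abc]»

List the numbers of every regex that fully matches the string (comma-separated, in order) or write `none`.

4, 5

1 → no match
2 → no match
3 → no match
4 → match
5 → match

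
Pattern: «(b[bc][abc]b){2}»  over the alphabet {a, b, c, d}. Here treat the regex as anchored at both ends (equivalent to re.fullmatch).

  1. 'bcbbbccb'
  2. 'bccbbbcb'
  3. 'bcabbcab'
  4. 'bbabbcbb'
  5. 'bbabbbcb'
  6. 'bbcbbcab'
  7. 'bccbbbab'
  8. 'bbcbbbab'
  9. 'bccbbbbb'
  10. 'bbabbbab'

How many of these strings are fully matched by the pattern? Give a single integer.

10

1 → match
2 → match
3 → match
4 → match
5 → match
6 → match
7 → match
8 → match
9 → match
10 → match
Total matched: 10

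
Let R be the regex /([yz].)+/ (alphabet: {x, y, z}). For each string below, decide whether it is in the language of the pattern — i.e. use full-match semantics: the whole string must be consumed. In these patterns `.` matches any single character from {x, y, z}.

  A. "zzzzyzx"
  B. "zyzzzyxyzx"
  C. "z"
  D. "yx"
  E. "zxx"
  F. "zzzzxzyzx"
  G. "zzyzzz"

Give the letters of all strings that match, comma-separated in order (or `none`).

A → no match
B → no match
C → no match
D → match
E → no match
F → no match
G → match

D, G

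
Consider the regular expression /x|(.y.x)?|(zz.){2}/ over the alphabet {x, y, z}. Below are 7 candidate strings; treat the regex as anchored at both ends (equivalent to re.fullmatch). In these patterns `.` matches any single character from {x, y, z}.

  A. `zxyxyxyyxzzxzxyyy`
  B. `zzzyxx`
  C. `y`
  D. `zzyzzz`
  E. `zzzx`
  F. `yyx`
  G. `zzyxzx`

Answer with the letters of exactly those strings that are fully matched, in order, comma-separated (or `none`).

A → no match
B → no match
C → no match
D → match
E → no match
F → no match
G → no match

D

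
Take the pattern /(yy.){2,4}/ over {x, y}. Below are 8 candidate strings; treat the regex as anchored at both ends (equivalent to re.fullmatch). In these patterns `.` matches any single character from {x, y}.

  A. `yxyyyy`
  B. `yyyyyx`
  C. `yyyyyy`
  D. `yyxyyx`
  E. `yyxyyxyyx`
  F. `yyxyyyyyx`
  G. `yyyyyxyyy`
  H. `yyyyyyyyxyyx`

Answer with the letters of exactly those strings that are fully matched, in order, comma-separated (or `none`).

A → no match — must start with `yy`
B → match
C → match
D → match
E → match
F → match
G → match
H → match

B, C, D, E, F, G, H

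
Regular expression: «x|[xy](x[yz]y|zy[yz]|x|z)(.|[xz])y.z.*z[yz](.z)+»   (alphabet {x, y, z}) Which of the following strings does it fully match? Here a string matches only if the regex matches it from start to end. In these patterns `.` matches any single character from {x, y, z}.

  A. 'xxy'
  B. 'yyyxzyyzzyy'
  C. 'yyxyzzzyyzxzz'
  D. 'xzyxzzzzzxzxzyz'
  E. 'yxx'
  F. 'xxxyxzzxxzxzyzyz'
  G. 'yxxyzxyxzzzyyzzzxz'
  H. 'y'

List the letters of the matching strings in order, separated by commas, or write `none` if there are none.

A. 'xxy' → no match
B. 'yyyxzyyzzyy' → no match
C → no match
D → no match
E. 'yxx' → no match
F → no match
G → no match
H. 'y' → no match

none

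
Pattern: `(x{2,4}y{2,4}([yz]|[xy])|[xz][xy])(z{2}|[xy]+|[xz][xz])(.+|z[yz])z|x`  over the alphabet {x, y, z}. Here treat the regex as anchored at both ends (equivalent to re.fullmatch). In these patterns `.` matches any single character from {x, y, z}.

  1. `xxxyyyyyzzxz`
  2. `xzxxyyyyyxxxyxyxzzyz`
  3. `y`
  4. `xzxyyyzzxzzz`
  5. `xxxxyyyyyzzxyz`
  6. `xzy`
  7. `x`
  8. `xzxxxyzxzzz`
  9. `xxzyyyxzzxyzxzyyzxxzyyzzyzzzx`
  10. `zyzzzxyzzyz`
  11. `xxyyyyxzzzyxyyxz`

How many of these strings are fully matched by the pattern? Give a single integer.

1. `xxxyyyyyzzxz` → match
2 → no match
3. `y` → no match
4. `xzxyyyzzxzzz` → no match
5 → match
6. `xzy` → no match
7. `x` → match
8. `xzxxxyzxzzz` → no match
9 → no match
10. `zyzzzxyzzyz` → match
11 → match
Total matched: 5

5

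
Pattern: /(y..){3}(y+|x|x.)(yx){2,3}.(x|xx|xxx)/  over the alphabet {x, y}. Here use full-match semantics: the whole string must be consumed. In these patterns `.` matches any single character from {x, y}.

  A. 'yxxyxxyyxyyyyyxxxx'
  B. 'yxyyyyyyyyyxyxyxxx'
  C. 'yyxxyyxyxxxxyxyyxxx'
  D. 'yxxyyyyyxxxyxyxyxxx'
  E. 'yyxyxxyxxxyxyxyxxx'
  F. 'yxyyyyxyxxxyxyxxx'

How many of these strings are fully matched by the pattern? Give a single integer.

A → no match
B → match
C → no match
D → match
E → match
F → no match
Total matched: 3

3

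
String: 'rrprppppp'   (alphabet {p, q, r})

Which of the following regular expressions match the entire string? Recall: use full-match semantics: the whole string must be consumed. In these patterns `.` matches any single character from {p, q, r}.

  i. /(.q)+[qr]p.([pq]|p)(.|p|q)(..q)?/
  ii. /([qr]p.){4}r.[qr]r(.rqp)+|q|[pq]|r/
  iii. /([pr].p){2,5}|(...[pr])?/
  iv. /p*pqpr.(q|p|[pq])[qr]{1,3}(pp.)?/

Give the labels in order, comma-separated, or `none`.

i → no match
ii → no match
iii → match
iv → no match

iii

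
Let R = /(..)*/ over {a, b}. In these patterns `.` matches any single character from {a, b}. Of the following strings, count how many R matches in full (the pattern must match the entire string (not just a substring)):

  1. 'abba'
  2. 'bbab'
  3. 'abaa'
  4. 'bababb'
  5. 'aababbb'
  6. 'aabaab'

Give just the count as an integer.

1 → match
2 → match
3 → match
4 → match
5 → no match
6 → match
Total matched: 5

5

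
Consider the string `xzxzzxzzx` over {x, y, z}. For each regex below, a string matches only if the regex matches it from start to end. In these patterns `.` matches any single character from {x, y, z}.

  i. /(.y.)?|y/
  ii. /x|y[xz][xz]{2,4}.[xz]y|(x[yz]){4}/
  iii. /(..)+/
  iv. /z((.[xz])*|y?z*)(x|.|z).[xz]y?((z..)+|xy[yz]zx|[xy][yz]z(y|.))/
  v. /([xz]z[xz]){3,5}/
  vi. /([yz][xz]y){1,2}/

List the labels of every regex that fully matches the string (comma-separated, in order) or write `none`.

v

i → no match
ii → no match
iii → no match
iv → no match — must start with `z`
v → match
vi → no match — must end with `y`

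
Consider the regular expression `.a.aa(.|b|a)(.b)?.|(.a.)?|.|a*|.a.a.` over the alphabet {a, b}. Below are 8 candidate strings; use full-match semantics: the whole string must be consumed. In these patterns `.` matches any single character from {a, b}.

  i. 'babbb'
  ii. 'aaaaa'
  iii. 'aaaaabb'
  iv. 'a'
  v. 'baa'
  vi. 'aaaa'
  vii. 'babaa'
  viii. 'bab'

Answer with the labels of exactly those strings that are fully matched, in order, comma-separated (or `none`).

ii, iii, iv, v, vi, vii, viii

i → no match
ii → match
iii → match
iv → match
v → match
vi → match
vii → match
viii → match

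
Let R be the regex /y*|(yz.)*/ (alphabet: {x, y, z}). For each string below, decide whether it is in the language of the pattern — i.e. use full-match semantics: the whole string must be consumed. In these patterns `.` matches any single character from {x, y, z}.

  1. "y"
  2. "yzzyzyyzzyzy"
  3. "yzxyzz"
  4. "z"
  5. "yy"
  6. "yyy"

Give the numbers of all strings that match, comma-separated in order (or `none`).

1, 2, 3, 5, 6

1. "y" → match
2. "yzzyzyyzzyzy" → match
3. "yzxyzz" → match
4. "z" → no match
5. "yy" → match
6. "yyy" → match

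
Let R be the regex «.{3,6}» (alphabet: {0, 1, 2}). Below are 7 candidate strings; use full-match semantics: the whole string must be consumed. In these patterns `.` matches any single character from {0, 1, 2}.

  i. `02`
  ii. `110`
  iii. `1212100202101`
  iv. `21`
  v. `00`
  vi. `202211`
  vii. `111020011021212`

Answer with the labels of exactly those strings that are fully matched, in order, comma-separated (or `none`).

ii, vi

i → no match
ii → match
iii → no match
iv → no match
v → no match
vi → match
vii → no match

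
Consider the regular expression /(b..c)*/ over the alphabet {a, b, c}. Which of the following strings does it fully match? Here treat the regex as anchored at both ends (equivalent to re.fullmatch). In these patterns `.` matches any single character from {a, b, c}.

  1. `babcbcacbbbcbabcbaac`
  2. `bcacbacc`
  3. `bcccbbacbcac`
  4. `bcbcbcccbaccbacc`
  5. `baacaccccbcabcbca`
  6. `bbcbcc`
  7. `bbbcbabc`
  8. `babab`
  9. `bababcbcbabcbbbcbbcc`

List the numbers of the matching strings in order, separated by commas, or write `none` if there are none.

1 → match
2 → match
3 → match
4 → match
5 → no match
6 → no match
7 → match
8 → no match
9 → no match

1, 2, 3, 4, 7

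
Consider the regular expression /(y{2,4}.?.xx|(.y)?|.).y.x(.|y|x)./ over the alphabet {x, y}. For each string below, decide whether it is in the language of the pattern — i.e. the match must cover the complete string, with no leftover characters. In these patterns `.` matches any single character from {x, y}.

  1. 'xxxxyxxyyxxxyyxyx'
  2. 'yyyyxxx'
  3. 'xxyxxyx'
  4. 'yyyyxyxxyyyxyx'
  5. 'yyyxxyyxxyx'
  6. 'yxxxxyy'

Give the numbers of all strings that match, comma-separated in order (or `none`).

2, 3, 4, 5

1 → no match
2. 'yyyyxxx' → match
3. 'xxyxxyx' → match
4 → match
5. 'yyyxxyyxxyx' → match
6. 'yxxxxyy' → no match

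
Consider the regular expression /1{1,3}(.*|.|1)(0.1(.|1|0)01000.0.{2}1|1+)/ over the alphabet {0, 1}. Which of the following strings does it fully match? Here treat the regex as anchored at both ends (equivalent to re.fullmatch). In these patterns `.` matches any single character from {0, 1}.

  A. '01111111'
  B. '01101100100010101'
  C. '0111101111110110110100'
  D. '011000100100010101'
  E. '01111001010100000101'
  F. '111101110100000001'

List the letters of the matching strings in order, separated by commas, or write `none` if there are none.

A → no match — must start with '1'
B → no match — must start with '1'
C → no match — must start with '1'
D → no match — must start with '1'
E → no match — must start with '1'
F → match

F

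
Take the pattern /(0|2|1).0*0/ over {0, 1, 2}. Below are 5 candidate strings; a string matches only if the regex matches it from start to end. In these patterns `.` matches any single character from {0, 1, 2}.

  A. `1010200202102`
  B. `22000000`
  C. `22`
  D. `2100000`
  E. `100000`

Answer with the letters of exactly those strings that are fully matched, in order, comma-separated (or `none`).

A → no match — must end with `0`
B → match
C → no match — must end with `0`
D → match
E → match

B, D, E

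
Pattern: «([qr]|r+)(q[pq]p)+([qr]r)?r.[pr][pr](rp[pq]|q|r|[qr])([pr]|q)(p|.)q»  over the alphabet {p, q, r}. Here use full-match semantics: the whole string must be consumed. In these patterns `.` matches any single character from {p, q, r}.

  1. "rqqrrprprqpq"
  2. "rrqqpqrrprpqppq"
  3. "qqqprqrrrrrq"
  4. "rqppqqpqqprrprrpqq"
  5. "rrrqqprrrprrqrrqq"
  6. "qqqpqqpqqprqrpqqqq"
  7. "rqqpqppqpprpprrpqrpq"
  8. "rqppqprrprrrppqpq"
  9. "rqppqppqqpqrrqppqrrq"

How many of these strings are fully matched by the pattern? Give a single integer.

6

1 → no match
2 → match
3 → match
4 → match
5 → no match
6 → match
7 → match
8 → no match
9 → match
Total matched: 6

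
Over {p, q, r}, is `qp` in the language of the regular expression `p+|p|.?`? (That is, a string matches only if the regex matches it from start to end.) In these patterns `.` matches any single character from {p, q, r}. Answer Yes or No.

No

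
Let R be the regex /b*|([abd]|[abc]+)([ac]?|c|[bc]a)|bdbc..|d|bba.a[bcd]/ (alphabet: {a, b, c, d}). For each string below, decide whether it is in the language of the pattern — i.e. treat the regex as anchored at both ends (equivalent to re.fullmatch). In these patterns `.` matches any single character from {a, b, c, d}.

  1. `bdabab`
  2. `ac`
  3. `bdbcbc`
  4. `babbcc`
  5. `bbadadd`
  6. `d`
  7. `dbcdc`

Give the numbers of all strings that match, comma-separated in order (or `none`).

1 → no match
2 → match
3 → match
4 → match
5 → no match
6 → match
7 → no match

2, 3, 4, 6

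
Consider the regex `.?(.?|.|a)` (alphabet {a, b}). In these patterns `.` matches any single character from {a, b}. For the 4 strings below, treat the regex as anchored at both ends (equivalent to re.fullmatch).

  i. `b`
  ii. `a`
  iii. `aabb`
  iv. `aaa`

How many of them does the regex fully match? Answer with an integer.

2

i → match
ii → match
iii → no match
iv → no match
Total matched: 2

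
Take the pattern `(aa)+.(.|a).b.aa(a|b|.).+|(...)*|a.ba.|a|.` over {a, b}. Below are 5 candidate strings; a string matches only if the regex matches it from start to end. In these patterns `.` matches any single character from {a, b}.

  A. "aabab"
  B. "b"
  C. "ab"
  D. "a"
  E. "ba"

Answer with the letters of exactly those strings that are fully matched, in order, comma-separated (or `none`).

A → match
B → match
C → no match
D → match
E → no match

A, B, D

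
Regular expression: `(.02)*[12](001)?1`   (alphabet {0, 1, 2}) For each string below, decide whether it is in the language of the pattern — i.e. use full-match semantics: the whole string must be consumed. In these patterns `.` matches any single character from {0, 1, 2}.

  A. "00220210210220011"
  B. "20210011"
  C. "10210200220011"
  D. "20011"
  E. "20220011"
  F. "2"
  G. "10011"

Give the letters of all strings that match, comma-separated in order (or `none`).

A, B, C, D, E, G

A → match
B. "20210011" → match
C → match
D. "20011" → match
E. "20220011" → match
F. "2" → no match — must end with "1"
G. "10011" → match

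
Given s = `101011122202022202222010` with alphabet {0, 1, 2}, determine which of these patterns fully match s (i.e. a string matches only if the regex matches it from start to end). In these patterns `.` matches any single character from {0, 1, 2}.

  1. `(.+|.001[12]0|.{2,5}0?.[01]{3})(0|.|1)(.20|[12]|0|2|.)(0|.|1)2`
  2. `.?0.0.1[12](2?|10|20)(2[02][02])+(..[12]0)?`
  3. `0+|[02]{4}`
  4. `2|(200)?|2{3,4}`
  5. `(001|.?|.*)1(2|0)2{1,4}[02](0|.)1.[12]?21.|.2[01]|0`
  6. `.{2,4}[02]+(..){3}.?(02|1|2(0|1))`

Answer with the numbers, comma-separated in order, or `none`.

1 → no match — must end with `2`
2 → match
3 → no match
4 → no match
5 → no match
6 → no match

2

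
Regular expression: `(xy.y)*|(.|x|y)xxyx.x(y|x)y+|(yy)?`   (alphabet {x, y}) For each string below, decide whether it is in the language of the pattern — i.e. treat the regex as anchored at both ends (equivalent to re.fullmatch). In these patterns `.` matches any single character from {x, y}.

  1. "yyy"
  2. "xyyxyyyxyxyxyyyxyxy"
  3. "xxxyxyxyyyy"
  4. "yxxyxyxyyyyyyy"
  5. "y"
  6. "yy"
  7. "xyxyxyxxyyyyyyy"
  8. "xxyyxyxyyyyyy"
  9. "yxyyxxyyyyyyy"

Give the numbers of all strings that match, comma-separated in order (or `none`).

1 → no match
2 → no match
3 → match
4 → match
5 → no match
6 → match
7 → no match
8 → no match
9 → no match

3, 4, 6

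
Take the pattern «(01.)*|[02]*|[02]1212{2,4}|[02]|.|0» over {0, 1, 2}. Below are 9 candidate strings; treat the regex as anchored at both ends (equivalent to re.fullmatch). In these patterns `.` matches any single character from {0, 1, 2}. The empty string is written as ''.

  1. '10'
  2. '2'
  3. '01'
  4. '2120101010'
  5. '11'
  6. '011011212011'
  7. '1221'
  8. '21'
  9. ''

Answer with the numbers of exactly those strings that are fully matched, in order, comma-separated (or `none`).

2, 9

1 → no match
2 → match
3 → no match
4 → no match
5 → no match
6 → no match
7 → no match
8 → no match
9 → match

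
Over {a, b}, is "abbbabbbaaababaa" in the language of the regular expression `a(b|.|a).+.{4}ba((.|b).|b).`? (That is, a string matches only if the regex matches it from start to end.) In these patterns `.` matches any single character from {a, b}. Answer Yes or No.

Yes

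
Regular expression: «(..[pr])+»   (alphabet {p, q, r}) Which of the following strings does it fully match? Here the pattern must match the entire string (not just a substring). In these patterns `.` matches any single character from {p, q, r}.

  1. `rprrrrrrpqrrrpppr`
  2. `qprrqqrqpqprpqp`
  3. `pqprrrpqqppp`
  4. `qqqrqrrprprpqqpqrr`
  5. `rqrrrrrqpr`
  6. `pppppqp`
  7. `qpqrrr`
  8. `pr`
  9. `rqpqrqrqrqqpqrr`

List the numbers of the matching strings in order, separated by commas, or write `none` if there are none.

none

1 → no match
2 → no match
3 → no match
4 → no match
5 → no match
6 → no match
7 → no match
8 → no match
9 → no match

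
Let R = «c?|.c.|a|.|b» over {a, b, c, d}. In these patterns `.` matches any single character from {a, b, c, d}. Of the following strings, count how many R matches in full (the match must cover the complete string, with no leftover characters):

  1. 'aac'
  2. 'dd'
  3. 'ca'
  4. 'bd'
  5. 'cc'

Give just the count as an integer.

1. 'aac' → no match
2. 'dd' → no match
3. 'ca' → no match
4. 'bd' → no match
5. 'cc' → no match
Total matched: 0

0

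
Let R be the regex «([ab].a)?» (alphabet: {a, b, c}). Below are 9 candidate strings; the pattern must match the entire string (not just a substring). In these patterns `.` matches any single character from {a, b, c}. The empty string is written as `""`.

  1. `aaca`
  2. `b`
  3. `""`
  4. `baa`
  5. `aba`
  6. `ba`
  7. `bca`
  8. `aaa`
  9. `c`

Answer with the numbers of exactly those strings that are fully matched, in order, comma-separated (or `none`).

3, 4, 5, 7, 8

1 → no match
2 → no match
3 → match
4 → match
5 → match
6 → no match
7 → match
8 → match
9 → no match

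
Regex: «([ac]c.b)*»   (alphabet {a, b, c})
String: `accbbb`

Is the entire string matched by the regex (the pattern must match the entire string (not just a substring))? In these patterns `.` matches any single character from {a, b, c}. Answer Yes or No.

No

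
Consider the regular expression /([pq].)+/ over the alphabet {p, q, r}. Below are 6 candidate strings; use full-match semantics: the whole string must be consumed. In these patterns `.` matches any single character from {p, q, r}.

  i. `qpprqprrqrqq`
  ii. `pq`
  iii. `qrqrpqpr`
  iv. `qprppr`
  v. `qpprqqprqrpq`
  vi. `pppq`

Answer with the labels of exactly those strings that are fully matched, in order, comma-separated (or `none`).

ii, iii, v, vi

i. `qpprqprrqrqq` → no match
ii. `pq` → match
iii. `qrqrpqpr` → match
iv. `qprppr` → no match
v. `qpprqqprqrpq` → match
vi. `pppq` → match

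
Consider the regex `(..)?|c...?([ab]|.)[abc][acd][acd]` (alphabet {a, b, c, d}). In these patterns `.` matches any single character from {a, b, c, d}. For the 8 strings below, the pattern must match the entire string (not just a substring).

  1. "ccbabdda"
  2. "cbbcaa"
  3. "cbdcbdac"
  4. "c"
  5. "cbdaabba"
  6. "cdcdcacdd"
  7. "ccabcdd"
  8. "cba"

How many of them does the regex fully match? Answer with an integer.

1. "ccbabdda" → no match
2. "cbbcaa" → no match
3. "cbdcbdac" → no match
4. "c" → no match
5. "cbdaabba" → no match
6. "cdcdcacdd" → no match
7. "ccabcdd" → match
8. "cba" → no match
Total matched: 1

1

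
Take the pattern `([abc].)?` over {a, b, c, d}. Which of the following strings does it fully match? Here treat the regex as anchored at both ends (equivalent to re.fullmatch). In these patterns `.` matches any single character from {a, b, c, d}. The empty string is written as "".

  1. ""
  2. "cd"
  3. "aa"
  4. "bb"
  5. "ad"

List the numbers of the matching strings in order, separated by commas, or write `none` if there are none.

1, 2, 3, 4, 5

1 → match
2 → match
3 → match
4 → match
5 → match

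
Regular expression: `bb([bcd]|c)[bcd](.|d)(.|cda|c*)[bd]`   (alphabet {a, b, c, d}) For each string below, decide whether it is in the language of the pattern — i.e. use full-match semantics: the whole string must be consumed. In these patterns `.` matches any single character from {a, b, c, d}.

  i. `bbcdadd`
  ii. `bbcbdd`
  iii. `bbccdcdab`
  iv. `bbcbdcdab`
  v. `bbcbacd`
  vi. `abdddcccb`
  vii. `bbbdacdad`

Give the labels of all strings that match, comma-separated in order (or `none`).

i, ii, iii, iv, v, vii

i → match
ii → match
iii → match
iv → match
v → match
vi → no match — must start with `bb`
vii → match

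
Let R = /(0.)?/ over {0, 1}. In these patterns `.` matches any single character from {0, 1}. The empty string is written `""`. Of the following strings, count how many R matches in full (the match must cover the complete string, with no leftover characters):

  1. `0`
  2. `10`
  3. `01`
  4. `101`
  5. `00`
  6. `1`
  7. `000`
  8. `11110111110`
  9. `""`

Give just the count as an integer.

3

1 → no match
2 → no match
3 → match
4 → no match
5 → match
6 → no match
7 → no match
8 → no match
9 → match
Total matched: 3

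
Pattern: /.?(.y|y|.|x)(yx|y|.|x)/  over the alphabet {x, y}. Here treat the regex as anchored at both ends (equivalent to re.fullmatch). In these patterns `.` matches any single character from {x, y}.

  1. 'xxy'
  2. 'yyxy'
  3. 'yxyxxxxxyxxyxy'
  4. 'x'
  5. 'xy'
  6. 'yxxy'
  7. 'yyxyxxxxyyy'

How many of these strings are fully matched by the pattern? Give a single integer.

2

1 → match
2 → no match
3 → no match
4 → no match
5 → match
6 → no match
7 → no match
Total matched: 2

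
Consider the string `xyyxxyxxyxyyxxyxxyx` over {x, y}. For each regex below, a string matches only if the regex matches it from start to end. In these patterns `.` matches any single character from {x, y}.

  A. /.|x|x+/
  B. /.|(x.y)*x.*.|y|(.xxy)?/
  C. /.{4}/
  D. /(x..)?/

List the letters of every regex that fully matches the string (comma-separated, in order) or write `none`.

A → no match
B → match
C → no match
D → no match

B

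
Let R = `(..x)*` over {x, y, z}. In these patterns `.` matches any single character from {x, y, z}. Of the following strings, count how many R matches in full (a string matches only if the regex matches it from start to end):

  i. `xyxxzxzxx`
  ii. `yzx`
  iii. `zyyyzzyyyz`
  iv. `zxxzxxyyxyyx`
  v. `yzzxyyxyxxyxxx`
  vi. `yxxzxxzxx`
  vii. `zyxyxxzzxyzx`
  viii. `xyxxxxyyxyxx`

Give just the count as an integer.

6

i → match
ii → match
iii → no match
iv → match
v → no match
vi → match
vii → match
viii → match
Total matched: 6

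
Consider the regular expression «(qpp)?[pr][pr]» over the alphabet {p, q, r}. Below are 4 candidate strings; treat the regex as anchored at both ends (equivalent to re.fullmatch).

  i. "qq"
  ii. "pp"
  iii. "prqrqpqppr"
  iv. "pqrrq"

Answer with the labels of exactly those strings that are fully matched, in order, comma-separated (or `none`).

ii

i. "qq" → no match
ii. "pp" → match
iii. "prqrqpqppr" → no match
iv. "pqrrq" → no match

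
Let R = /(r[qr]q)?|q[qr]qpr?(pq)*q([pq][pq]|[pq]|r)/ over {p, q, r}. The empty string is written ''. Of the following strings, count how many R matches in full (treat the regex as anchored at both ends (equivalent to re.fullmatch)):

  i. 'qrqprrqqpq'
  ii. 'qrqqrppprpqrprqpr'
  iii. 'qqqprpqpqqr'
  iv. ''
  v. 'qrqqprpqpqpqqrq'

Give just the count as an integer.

i → no match
ii → no match
iii → match
iv → match
v → no match
Total matched: 2

2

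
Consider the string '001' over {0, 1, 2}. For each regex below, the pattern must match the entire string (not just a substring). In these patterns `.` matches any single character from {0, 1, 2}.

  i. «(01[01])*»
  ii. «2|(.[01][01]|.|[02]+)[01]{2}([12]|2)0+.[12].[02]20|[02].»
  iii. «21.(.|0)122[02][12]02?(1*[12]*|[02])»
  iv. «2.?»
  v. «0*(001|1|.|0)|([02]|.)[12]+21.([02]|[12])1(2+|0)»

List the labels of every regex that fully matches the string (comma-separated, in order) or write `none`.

v

i → no match
ii → no match
iii → no match — must start with '21'
iv → no match — must start with '2'
v → match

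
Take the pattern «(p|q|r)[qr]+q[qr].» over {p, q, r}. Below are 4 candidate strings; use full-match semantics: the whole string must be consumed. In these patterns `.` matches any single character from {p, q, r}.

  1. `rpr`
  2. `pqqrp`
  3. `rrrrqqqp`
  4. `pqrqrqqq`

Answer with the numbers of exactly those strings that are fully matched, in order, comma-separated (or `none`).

1 → no match
2 → match
3 → match
4 → match

2, 3, 4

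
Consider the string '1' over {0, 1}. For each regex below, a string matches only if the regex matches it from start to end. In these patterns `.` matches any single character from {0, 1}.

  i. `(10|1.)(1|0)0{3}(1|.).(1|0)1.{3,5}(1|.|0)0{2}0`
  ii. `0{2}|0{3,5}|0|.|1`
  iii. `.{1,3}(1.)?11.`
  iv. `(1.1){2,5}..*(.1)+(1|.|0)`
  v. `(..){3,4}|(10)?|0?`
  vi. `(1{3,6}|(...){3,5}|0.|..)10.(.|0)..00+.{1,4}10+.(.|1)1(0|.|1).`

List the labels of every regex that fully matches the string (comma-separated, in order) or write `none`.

i → no match — must end with '00'
ii → match
iii → no match
iv → no match
v → no match
vi → no match

ii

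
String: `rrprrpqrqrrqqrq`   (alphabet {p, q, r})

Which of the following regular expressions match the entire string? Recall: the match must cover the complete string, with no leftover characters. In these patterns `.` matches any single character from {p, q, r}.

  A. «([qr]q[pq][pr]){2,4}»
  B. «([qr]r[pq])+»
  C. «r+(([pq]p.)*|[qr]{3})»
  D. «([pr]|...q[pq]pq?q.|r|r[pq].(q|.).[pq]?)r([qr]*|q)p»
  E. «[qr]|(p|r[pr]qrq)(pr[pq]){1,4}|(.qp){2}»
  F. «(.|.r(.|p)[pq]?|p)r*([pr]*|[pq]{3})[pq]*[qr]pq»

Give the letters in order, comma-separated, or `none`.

A → no match
B → match
C → no match
D → no match — must end with `p`
E → no match
F → no match — must end with `pq`

B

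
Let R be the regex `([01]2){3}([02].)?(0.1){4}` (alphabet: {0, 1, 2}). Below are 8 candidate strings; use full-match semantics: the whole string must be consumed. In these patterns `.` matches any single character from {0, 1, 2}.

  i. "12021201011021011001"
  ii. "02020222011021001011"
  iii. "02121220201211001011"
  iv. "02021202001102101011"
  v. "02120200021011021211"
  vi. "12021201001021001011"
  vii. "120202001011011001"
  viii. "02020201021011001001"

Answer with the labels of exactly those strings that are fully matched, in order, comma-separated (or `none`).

i, ii, vi, vii, viii

i → match
ii → match
iii → no match
iv → no match
v → no match
vi → match
vii → match
viii → match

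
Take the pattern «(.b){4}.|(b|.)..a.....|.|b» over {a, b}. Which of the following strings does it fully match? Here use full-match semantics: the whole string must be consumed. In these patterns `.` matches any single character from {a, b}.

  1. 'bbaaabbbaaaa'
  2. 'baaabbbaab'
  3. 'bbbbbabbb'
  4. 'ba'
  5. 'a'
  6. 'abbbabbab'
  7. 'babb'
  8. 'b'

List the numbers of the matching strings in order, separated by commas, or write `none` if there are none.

5, 8

1 → no match
2 → no match
3 → no match
4 → no match
5 → match
6 → no match
7 → no match
8 → match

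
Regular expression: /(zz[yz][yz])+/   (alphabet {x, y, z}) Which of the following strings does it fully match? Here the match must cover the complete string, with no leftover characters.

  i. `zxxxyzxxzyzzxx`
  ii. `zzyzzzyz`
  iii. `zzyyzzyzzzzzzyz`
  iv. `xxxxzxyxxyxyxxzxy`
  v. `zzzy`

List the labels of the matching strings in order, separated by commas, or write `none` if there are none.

ii, v

i → no match — must start with `zz`
ii → match
iii → no match
iv → no match — must start with `zz`
v → match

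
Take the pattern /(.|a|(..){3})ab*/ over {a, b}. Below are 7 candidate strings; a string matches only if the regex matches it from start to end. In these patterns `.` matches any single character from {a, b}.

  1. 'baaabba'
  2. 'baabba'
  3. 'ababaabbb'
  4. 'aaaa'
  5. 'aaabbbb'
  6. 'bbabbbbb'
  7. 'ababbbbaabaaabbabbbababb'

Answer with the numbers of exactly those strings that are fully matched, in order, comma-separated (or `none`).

1

1 → match
2 → no match
3 → no match
4 → no match
5 → no match
6 → no match
7 → no match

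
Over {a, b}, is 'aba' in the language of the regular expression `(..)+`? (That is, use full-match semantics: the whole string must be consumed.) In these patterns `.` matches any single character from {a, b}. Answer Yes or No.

No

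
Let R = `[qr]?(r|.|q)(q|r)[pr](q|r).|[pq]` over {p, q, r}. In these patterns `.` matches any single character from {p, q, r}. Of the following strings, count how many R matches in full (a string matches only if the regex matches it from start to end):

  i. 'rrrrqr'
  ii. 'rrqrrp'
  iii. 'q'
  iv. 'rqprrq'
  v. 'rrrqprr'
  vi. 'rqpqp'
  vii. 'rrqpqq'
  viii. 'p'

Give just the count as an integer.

6

i. 'rrrrqr' → match
ii. 'rrqrrp' → match
iii. 'q' → match
iv. 'rqprrq' → no match
v. 'rrrqprr' → no match
vi. 'rqpqp' → match
vii. 'rrqpqq' → match
viii. 'p' → match
Total matched: 6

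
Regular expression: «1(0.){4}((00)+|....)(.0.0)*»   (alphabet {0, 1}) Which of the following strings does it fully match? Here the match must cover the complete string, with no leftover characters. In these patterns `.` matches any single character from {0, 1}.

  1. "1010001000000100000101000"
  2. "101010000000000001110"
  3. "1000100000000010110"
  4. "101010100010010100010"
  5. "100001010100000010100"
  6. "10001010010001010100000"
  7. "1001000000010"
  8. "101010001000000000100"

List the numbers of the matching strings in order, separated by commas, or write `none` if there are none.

1, 4

1 → match
2 → no match
3 → no match
4 → match
5 → no match
6 → no match
7 → no match
8 → no match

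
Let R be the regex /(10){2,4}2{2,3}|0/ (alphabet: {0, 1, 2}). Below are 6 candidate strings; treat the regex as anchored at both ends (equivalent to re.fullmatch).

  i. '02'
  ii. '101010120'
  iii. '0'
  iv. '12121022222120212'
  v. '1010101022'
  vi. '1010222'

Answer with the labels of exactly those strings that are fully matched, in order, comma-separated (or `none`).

iii, v, vi

i. '02' → no match
ii. '101010120' → no match
iii. '0' → match
iv → no match
v. '1010101022' → match
vi. '1010222' → match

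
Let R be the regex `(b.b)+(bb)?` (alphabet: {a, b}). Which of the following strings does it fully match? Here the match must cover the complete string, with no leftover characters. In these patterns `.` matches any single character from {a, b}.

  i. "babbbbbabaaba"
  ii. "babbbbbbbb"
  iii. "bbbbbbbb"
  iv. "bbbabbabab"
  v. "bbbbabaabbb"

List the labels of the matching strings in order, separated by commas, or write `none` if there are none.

iii

i → no match
ii → no match
iii → match
iv → no match
v → no match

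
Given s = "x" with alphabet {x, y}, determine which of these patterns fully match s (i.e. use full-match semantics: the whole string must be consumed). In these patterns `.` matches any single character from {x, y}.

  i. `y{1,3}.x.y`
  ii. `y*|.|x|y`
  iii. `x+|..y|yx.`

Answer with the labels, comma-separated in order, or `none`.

i → no match — must start with "y"
ii → match
iii → match

ii, iii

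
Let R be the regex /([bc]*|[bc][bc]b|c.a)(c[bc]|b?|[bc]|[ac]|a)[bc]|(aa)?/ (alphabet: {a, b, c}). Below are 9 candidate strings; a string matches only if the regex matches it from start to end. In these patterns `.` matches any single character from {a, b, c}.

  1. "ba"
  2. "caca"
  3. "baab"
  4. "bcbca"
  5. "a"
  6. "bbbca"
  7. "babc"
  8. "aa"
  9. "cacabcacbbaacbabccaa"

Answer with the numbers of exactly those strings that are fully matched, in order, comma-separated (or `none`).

1 → no match
2 → no match
3 → no match
4 → no match
5 → no match
6 → no match
7 → no match
8 → match
9 → no match

8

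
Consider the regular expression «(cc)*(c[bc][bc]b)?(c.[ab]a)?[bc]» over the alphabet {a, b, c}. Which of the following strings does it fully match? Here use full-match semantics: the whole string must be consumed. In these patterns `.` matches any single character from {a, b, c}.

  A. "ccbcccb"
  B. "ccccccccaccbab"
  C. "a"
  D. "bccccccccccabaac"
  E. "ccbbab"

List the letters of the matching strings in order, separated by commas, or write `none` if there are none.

A → no match
B → no match
C → no match
D → no match
E → no match

none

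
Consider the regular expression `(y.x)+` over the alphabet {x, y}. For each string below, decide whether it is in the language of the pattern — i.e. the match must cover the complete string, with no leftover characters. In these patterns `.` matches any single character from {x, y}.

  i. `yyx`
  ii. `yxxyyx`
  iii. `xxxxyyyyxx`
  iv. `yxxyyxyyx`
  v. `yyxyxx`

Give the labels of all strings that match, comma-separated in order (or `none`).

i → match
ii → match
iii → no match — must start with `y`
iv → match
v → match

i, ii, iv, v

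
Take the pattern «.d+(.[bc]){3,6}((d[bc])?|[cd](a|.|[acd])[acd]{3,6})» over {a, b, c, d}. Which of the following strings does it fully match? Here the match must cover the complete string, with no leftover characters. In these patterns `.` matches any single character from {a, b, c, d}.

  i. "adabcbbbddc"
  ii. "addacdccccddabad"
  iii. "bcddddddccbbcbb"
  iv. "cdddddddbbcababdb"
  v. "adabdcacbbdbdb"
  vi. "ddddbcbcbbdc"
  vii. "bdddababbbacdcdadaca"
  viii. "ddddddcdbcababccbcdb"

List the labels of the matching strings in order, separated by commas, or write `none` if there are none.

iv, v, vi, vii

i. "adabcbbbddc" → no match
ii → no match
iii → no match
iv → match
v → match
vi. "ddddbcbcbbdc" → match
vii → match
viii → no match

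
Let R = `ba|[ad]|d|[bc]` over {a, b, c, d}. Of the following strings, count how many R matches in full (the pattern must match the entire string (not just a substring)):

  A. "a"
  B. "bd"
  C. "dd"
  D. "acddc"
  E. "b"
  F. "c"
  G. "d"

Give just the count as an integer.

A → match
B → no match
C → no match
D → no match
E → match
F → match
G → match
Total matched: 4

4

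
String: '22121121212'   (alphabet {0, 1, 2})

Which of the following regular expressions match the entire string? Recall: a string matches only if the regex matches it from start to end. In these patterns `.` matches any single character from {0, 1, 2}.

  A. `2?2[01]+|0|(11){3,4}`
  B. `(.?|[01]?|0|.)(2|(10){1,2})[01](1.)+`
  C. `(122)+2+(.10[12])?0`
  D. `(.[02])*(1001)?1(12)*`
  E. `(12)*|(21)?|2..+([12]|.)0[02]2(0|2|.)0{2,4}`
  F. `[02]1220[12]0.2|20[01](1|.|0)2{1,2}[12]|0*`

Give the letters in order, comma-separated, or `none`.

D

A → no match
B → no match
C → no match — must start with '122'
D → match
E → no match
F → no match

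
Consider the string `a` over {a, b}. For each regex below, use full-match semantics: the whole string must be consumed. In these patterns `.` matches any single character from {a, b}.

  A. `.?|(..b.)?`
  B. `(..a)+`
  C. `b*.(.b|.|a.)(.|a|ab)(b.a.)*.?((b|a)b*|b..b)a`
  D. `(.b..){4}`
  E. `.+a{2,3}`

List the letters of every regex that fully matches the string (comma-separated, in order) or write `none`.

A

A → match
B → no match
C → no match
D → no match
E → no match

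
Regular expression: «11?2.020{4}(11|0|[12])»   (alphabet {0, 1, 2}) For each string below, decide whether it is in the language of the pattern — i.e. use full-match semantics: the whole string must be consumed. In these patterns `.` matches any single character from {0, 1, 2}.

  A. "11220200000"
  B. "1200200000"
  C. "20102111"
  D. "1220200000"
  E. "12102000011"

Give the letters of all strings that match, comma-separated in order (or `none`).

A, B, D, E

A → match
B → match
C → no match — must start with "1"
D → match
E → match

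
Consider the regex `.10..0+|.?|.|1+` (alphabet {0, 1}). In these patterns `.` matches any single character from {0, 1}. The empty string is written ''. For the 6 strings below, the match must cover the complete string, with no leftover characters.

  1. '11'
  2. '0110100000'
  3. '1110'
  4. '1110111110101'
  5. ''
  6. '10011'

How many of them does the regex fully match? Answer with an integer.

2

1 → match
2 → no match
3 → no match
4 → no match
5 → match
6 → no match
Total matched: 2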